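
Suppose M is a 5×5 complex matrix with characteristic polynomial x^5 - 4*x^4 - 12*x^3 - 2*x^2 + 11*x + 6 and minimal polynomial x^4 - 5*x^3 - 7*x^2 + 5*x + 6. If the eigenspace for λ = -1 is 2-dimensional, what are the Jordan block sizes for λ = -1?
Block sizes for λ = -1: [2, 1]

Step 1 — from the characteristic polynomial, algebraic multiplicity of λ = -1 is 3. From dim ker(M − (-1)·I) = 2, there are exactly 2 Jordan blocks for λ = -1.
Step 2 — from the minimal polynomial, the factor (x + 1)^2 tells us the largest block for λ = -1 has size 2.
Step 3 — with total size 3, 2 blocks, and largest block 2, the block sizes (in nonincreasing order) are [2, 1].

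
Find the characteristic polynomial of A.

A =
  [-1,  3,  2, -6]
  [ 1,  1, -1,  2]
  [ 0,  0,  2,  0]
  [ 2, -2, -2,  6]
x^4 - 8*x^3 + 24*x^2 - 32*x + 16

Expanding det(x·I − A) (e.g. by cofactor expansion or by noting that A is similar to its Jordan form J, which has the same characteristic polynomial as A) gives
  χ_A(x) = x^4 - 8*x^3 + 24*x^2 - 32*x + 16
which factors as (x - 2)^4. The eigenvalues (with algebraic multiplicities) are λ = 2 with multiplicity 4.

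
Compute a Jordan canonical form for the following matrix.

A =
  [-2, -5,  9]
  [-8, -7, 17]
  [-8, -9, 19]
J_2(2) ⊕ J_1(6)

The characteristic polynomial is
  det(x·I − A) = x^3 - 10*x^2 + 28*x - 24 = (x - 6)*(x - 2)^2

Eigenvalues and multiplicities (the geometric multiplicity of λ is n − rank(A − λI), which equals the number of Jordan blocks for λ):
  λ = 2: algebraic multiplicity = 2, geometric multiplicity = 1
  λ = 6: algebraic multiplicity = 1, geometric multiplicity = 1

Determining the block sizes for each eigenvalue:
  λ = 2: one block (gm = 1), so the single block has size am = 2 → block sizes [2]
  λ = 6: one block (gm = 1), so the single block has size am = 1 → block sizes [1]

Assembling the blocks gives a Jordan form
J =
  [2, 1, 0]
  [0, 2, 0]
  [0, 0, 6]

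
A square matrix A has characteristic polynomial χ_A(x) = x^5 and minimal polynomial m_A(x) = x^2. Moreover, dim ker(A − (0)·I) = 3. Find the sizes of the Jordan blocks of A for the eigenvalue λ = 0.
Block sizes for λ = 0: [2, 2, 1]

Step 1 — from the characteristic polynomial, algebraic multiplicity of λ = 0 is 5. From dim ker(A − (0)·I) = 3, there are exactly 3 Jordan blocks for λ = 0.
Step 2 — from the minimal polynomial, the factor (x − 0)^2 tells us the largest block for λ = 0 has size 2.
Step 3 — with total size 5, 3 blocks, and largest block 2, the block sizes (in nonincreasing order) are [2, 2, 1].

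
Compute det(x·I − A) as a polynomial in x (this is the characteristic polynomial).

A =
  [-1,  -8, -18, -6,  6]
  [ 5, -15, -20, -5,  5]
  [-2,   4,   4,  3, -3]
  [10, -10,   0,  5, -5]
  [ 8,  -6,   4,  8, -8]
x^5 + 15*x^4 + 75*x^3 + 125*x^2

Expanding det(x·I − A) (e.g. by cofactor expansion or by noting that A is similar to its Jordan form J, which has the same characteristic polynomial as A) gives
  χ_A(x) = x^5 + 15*x^4 + 75*x^3 + 125*x^2
which factors as x^2*(x + 5)^3. The eigenvalues (with algebraic multiplicities) are λ = -5 with multiplicity 3, λ = 0 with multiplicity 2.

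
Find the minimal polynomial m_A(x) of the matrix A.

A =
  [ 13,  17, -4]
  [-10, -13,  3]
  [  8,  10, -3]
x^3 + 3*x^2 + 3*x + 1

The characteristic polynomial is χ_A(x) = (x + 1)^3, so the eigenvalues are known. The minimal polynomial is
  m_A(x) = Π_λ (x − λ)^{k_λ}
where k_λ is the size of the *largest* Jordan block for λ (equivalently, the smallest k with (A − λI)^k v = 0 for every generalised eigenvector v of λ).

  λ = -1: largest Jordan block has size 3, contributing (x + 1)^3

So m_A(x) = (x + 1)^3 = x^3 + 3*x^2 + 3*x + 1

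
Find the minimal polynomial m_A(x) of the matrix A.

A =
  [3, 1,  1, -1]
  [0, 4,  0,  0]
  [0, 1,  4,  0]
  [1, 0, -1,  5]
x^2 - 8*x + 16

The characteristic polynomial is χ_A(x) = (x - 4)^4, so the eigenvalues are known. The minimal polynomial is
  m_A(x) = Π_λ (x − λ)^{k_λ}
where k_λ is the size of the *largest* Jordan block for λ (equivalently, the smallest k with (A − λI)^k v = 0 for every generalised eigenvector v of λ).

  λ = 4: largest Jordan block has size 2, contributing (x − 4)^2

So m_A(x) = (x - 4)^2 = x^2 - 8*x + 16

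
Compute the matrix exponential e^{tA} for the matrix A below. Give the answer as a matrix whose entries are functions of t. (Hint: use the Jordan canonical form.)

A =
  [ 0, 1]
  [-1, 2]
e^{tA} =
  [-t*exp(t) + exp(t), t*exp(t)]
  [-t*exp(t), t*exp(t) + exp(t)]

Strategy: write A = P · J · P⁻¹ where J is a Jordan canonical form, so e^{tA} = P · e^{tJ} · P⁻¹, and e^{tJ} can be computed block-by-block.

A has Jordan form
J =
  [1, 1]
  [0, 1]
(up to reordering of blocks).

Per-block formulas:
  For a 2×2 Jordan block J_2(1): exp(t · J_2(1)) = e^(1t)·(I + t·N), where N is the 2×2 nilpotent shift.

After assembling e^{tJ} and conjugating by P, we get:

e^{tA} =
  [-t*exp(t) + exp(t), t*exp(t)]
  [-t*exp(t), t*exp(t) + exp(t)]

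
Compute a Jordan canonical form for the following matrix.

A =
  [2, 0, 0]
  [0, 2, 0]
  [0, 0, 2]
J_1(2) ⊕ J_1(2) ⊕ J_1(2)

The characteristic polynomial is
  det(x·I − A) = x^3 - 6*x^2 + 12*x - 8 = (x - 2)^3

Eigenvalues and multiplicities (the geometric multiplicity of λ is n − rank(A − λI), which equals the number of Jordan blocks for λ):
  λ = 2: algebraic multiplicity = 3, geometric multiplicity = 3

Determining the block sizes for each eigenvalue:
  λ = 2: gm = am = 3, so every block has size 1 → block sizes [1, 1, 1]

Assembling the blocks gives a Jordan form
J =
  [2, 0, 0]
  [0, 2, 0]
  [0, 0, 2]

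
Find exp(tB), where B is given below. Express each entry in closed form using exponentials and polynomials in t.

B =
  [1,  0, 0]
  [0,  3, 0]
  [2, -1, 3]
e^{tB} =
  [exp(t), 0, 0]
  [0, exp(3*t), 0]
  [exp(3*t) - exp(t), -t*exp(3*t), exp(3*t)]

Strategy: write B = P · J · P⁻¹ where J is a Jordan canonical form, so e^{tB} = P · e^{tJ} · P⁻¹, and e^{tJ} can be computed block-by-block.

B has Jordan form
J =
  [1, 0, 0]
  [0, 3, 1]
  [0, 0, 3]
(up to reordering of blocks).

Per-block formulas:
  For a 1×1 block at λ = 1: exp(t · [1]) = [e^(1t)].
  For a 2×2 Jordan block J_2(3): exp(t · J_2(3)) = e^(3t)·(I + t·N), where N is the 2×2 nilpotent shift.

After assembling e^{tJ} and conjugating by P, we get:

e^{tB} =
  [exp(t), 0, 0]
  [0, exp(3*t), 0]
  [exp(3*t) - exp(t), -t*exp(3*t), exp(3*t)]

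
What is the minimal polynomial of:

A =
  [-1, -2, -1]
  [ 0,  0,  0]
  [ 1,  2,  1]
x^2

The characteristic polynomial is χ_A(x) = x^3, so the eigenvalues are known. The minimal polynomial is
  m_A(x) = Π_λ (x − λ)^{k_λ}
where k_λ is the size of the *largest* Jordan block for λ (equivalently, the smallest k with (A − λI)^k v = 0 for every generalised eigenvector v of λ).

  λ = 0: largest Jordan block has size 2, contributing (x − 0)^2

So m_A(x) = x^2 = x^2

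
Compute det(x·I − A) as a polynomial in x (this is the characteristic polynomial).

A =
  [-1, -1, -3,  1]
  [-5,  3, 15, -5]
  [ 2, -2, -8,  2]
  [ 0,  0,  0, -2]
x^4 + 8*x^3 + 24*x^2 + 32*x + 16

Expanding det(x·I − A) (e.g. by cofactor expansion or by noting that A is similar to its Jordan form J, which has the same characteristic polynomial as A) gives
  χ_A(x) = x^4 + 8*x^3 + 24*x^2 + 32*x + 16
which factors as (x + 2)^4. The eigenvalues (with algebraic multiplicities) are λ = -2 with multiplicity 4.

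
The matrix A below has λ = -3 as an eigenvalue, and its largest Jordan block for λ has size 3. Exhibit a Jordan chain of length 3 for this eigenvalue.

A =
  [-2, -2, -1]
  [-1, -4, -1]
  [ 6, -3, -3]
A Jordan chain for λ = -3 of length 3:
v_1 = (-3, -6, 9)ᵀ
v_2 = (1, -1, 6)ᵀ
v_3 = (1, 0, 0)ᵀ

Let N = A − (-3)·I. We want v_3 with N^3 v_3 = 0 but N^2 v_3 ≠ 0; then v_{j-1} := N · v_j for j = 3, …, 2.

Pick v_3 = (1, 0, 0)ᵀ.
Then v_2 = N · v_3 = (1, -1, 6)ᵀ.
Then v_1 = N · v_2 = (-3, -6, 9)ᵀ.

Sanity check: (A − (-3)·I) v_1 = (0, 0, 0)ᵀ = 0. ✓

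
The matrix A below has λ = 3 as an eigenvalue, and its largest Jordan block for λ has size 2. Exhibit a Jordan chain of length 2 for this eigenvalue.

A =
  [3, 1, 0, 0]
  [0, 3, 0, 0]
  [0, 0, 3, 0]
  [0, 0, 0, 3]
A Jordan chain for λ = 3 of length 2:
v_1 = (1, 0, 0, 0)ᵀ
v_2 = (0, 1, 0, 0)ᵀ

Let N = A − (3)·I. We want v_2 with N^2 v_2 = 0 but N^1 v_2 ≠ 0; then v_{j-1} := N · v_j for j = 2, …, 2.

Pick v_2 = (0, 1, 0, 0)ᵀ.
Then v_1 = N · v_2 = (1, 0, 0, 0)ᵀ.

Sanity check: (A − (3)·I) v_1 = (0, 0, 0, 0)ᵀ = 0. ✓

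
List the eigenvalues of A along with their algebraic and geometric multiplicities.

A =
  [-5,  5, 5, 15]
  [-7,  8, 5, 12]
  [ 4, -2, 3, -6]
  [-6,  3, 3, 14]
λ = 5: alg = 4, geom = 2

Step 1 — factor the characteristic polynomial to read off the algebraic multiplicities:
  χ_A(x) = (x - 5)^4

Step 2 — compute geometric multiplicities via the rank-nullity identity g(λ) = n − rank(A − λI):
  rank(A − (5)·I) = 2, so dim ker(A − (5)·I) = n − 2 = 2

Summary:
  λ = 5: algebraic multiplicity = 4, geometric multiplicity = 2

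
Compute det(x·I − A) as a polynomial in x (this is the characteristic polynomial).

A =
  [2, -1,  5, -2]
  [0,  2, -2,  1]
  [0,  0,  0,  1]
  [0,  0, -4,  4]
x^4 - 8*x^3 + 24*x^2 - 32*x + 16

Expanding det(x·I − A) (e.g. by cofactor expansion or by noting that A is similar to its Jordan form J, which has the same characteristic polynomial as A) gives
  χ_A(x) = x^4 - 8*x^3 + 24*x^2 - 32*x + 16
which factors as (x - 2)^4. The eigenvalues (with algebraic multiplicities) are λ = 2 with multiplicity 4.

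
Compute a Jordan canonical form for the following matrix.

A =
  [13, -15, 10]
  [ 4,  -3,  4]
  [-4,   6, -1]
J_2(3) ⊕ J_1(3)

The characteristic polynomial is
  det(x·I − A) = x^3 - 9*x^2 + 27*x - 27 = (x - 3)^3

Eigenvalues and multiplicities (the geometric multiplicity of λ is n − rank(A − λI), which equals the number of Jordan blocks for λ):
  λ = 3: algebraic multiplicity = 3, geometric multiplicity = 2

Determining the block sizes for each eigenvalue:
  λ = 3: 2 blocks summing to 3 forces exactly one block of size 2 and the rest size 1 → block sizes [2, 1]

Assembling the blocks gives a Jordan form
J =
  [3, 1, 0]
  [0, 3, 0]
  [0, 0, 3]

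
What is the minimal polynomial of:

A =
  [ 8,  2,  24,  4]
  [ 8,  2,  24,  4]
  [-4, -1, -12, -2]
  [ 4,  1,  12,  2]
x^2

The characteristic polynomial is χ_A(x) = x^4, so the eigenvalues are known. The minimal polynomial is
  m_A(x) = Π_λ (x − λ)^{k_λ}
where k_λ is the size of the *largest* Jordan block for λ (equivalently, the smallest k with (A − λI)^k v = 0 for every generalised eigenvector v of λ).

  λ = 0: largest Jordan block has size 2, contributing (x − 0)^2

So m_A(x) = x^2 = x^2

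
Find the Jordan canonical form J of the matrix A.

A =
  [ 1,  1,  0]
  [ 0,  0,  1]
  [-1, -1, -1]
J_3(0)

The characteristic polynomial is
  det(x·I − A) = x^3

Eigenvalues and multiplicities (the geometric multiplicity of λ is n − rank(A − λI), which equals the number of Jordan blocks for λ):
  λ = 0: algebraic multiplicity = 3, geometric multiplicity = 1

Determining the block sizes for each eigenvalue:
  λ = 0: one block (gm = 1), so the single block has size am = 3 → block sizes [3]

Assembling the blocks gives a Jordan form
J =
  [0, 1, 0]
  [0, 0, 1]
  [0, 0, 0]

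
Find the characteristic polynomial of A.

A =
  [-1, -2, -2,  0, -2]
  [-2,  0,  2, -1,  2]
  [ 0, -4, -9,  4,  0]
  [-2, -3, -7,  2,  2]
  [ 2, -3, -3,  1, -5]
x^5 + 13*x^4 + 66*x^3 + 162*x^2 + 189*x + 81

Expanding det(x·I − A) (e.g. by cofactor expansion or by noting that A is similar to its Jordan form J, which has the same characteristic polynomial as A) gives
  χ_A(x) = x^5 + 13*x^4 + 66*x^3 + 162*x^2 + 189*x + 81
which factors as (x + 1)*(x + 3)^4. The eigenvalues (with algebraic multiplicities) are λ = -3 with multiplicity 4, λ = -1 with multiplicity 1.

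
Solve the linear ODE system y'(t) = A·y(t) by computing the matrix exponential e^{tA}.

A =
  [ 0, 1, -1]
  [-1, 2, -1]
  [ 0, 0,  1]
e^{tA} =
  [-t*exp(t) + exp(t), t*exp(t), -t*exp(t)]
  [-t*exp(t), t*exp(t) + exp(t), -t*exp(t)]
  [0, 0, exp(t)]

Strategy: write A = P · J · P⁻¹ where J is a Jordan canonical form, so e^{tA} = P · e^{tJ} · P⁻¹, and e^{tJ} can be computed block-by-block.

A has Jordan form
J =
  [1, 1, 0]
  [0, 1, 0]
  [0, 0, 1]
(up to reordering of blocks).

Per-block formulas:
  For a 2×2 Jordan block J_2(1): exp(t · J_2(1)) = e^(1t)·(I + t·N), where N is the 2×2 nilpotent shift.
  For a 1×1 block at λ = 1: exp(t · [1]) = [e^(1t)].

After assembling e^{tJ} and conjugating by P, we get:

e^{tA} =
  [-t*exp(t) + exp(t), t*exp(t), -t*exp(t)]
  [-t*exp(t), t*exp(t) + exp(t), -t*exp(t)]
  [0, 0, exp(t)]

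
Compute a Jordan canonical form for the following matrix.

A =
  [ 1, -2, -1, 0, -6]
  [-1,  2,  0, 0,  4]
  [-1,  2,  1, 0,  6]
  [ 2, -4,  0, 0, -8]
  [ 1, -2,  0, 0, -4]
J_3(0) ⊕ J_1(0) ⊕ J_1(0)

The characteristic polynomial is
  det(x·I − A) = x^5

Eigenvalues and multiplicities (the geometric multiplicity of λ is n − rank(A − λI), which equals the number of Jordan blocks for λ):
  λ = 0: algebraic multiplicity = 5, geometric multiplicity = 3

Determining the block sizes for each eigenvalue:
  λ = 0: with am = 5 and gm = 3, the partition is not yet determined (e.g. several partitions of 5 into 3 parts exist). Let N = A − (0)·I. Computing rank(N^1) = 2, rank(N^2) = 1, rank(N^3) = 0; the number of blocks of size ≥ j is rank(N^{j−1}) − rank(N^j), giving [3, 1, 1]. So we have 1 block(s) of size 3, 2 block(s) of size 1 → block sizes [3, 1, 1]

Assembling the blocks gives a Jordan form
J =
  [0, 1, 0, 0, 0]
  [0, 0, 1, 0, 0]
  [0, 0, 0, 0, 0]
  [0, 0, 0, 0, 0]
  [0, 0, 0, 0, 0]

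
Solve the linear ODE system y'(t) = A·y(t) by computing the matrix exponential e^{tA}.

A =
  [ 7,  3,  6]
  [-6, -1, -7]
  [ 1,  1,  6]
e^{tA} =
  [-3*t^2*exp(4*t)/2 + 3*t*exp(4*t) + exp(4*t), 3*t*exp(4*t), 9*t^2*exp(4*t)/2 + 6*t*exp(4*t)]
  [5*t^2*exp(4*t)/2 - 6*t*exp(4*t), -5*t*exp(4*t) + exp(4*t), -15*t^2*exp(4*t)/2 - 7*t*exp(4*t)]
  [-t^2*exp(4*t)/2 + t*exp(4*t), t*exp(4*t), 3*t^2*exp(4*t)/2 + 2*t*exp(4*t) + exp(4*t)]

Strategy: write A = P · J · P⁻¹ where J is a Jordan canonical form, so e^{tA} = P · e^{tJ} · P⁻¹, and e^{tJ} can be computed block-by-block.

A has Jordan form
J =
  [4, 1, 0]
  [0, 4, 1]
  [0, 0, 4]
(up to reordering of blocks).

Per-block formulas:
  For a 3×3 Jordan block J_3(4): exp(t · J_3(4)) = e^(4t)·(I + t·N + (t^2/2)·N^2), where N is the 3×3 nilpotent shift.

After assembling e^{tJ} and conjugating by P, we get:

e^{tA} =
  [-3*t^2*exp(4*t)/2 + 3*t*exp(4*t) + exp(4*t), 3*t*exp(4*t), 9*t^2*exp(4*t)/2 + 6*t*exp(4*t)]
  [5*t^2*exp(4*t)/2 - 6*t*exp(4*t), -5*t*exp(4*t) + exp(4*t), -15*t^2*exp(4*t)/2 - 7*t*exp(4*t)]
  [-t^2*exp(4*t)/2 + t*exp(4*t), t*exp(4*t), 3*t^2*exp(4*t)/2 + 2*t*exp(4*t) + exp(4*t)]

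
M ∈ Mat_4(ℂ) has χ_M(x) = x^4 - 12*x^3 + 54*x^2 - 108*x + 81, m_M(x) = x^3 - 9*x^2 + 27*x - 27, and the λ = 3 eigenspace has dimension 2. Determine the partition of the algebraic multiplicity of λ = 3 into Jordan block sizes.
Block sizes for λ = 3: [3, 1]

Step 1 — from the characteristic polynomial, algebraic multiplicity of λ = 3 is 4. From dim ker(M − (3)·I) = 2, there are exactly 2 Jordan blocks for λ = 3.
Step 2 — from the minimal polynomial, the factor (x − 3)^3 tells us the largest block for λ = 3 has size 3.
Step 3 — with total size 4, 2 blocks, and largest block 3, the block sizes (in nonincreasing order) are [3, 1].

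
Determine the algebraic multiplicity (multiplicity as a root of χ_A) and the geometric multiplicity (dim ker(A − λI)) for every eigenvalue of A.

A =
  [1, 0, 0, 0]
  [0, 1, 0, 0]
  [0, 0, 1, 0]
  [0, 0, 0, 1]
λ = 1: alg = 4, geom = 4

Step 1 — factor the characteristic polynomial to read off the algebraic multiplicities:
  χ_A(x) = (x - 1)^4

Step 2 — compute geometric multiplicities via the rank-nullity identity g(λ) = n − rank(A − λI):
  rank(A − (1)·I) = 0, so dim ker(A − (1)·I) = n − 0 = 4

Summary:
  λ = 1: algebraic multiplicity = 4, geometric multiplicity = 4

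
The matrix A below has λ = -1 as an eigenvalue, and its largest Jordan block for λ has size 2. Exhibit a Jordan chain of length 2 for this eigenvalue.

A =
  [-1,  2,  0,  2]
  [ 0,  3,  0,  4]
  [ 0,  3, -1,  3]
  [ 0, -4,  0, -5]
A Jordan chain for λ = -1 of length 2:
v_1 = (2, 4, 3, -4)ᵀ
v_2 = (0, 1, 0, 0)ᵀ

Let N = A − (-1)·I. We want v_2 with N^2 v_2 = 0 but N^1 v_2 ≠ 0; then v_{j-1} := N · v_j for j = 2, …, 2.

Pick v_2 = (0, 1, 0, 0)ᵀ.
Then v_1 = N · v_2 = (2, 4, 3, -4)ᵀ.

Sanity check: (A − (-1)·I) v_1 = (0, 0, 0, 0)ᵀ = 0. ✓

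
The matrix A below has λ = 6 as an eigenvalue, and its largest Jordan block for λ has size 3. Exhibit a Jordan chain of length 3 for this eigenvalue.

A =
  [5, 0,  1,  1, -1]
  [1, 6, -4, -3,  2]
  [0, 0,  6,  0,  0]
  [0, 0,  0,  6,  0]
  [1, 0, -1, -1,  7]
A Jordan chain for λ = 6 of length 3:
v_1 = (0, 1, 0, 0, 0)ᵀ
v_2 = (-1, 1, 0, 0, 1)ᵀ
v_3 = (1, 0, 0, 0, 0)ᵀ

Let N = A − (6)·I. We want v_3 with N^3 v_3 = 0 but N^2 v_3 ≠ 0; then v_{j-1} := N · v_j for j = 3, …, 2.

Pick v_3 = (1, 0, 0, 0, 0)ᵀ.
Then v_2 = N · v_3 = (-1, 1, 0, 0, 1)ᵀ.
Then v_1 = N · v_2 = (0, 1, 0, 0, 0)ᵀ.

Sanity check: (A − (6)·I) v_1 = (0, 0, 0, 0, 0)ᵀ = 0. ✓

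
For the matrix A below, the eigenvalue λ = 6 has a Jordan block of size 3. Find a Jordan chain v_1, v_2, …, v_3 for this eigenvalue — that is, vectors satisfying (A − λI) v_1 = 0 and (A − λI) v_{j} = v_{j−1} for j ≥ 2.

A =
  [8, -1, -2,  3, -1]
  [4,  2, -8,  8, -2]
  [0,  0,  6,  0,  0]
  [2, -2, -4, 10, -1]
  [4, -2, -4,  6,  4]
A Jordan chain for λ = 6 of length 3:
v_1 = (2, 0, 0, 0, 4)ᵀ
v_2 = (2, 4, 0, 2, 4)ᵀ
v_3 = (1, 0, 0, 0, 0)ᵀ

Let N = A − (6)·I. We want v_3 with N^3 v_3 = 0 but N^2 v_3 ≠ 0; then v_{j-1} := N · v_j for j = 3, …, 2.

Pick v_3 = (1, 0, 0, 0, 0)ᵀ.
Then v_2 = N · v_3 = (2, 4, 0, 2, 4)ᵀ.
Then v_1 = N · v_2 = (2, 0, 0, 0, 4)ᵀ.

Sanity check: (A − (6)·I) v_1 = (0, 0, 0, 0, 0)ᵀ = 0. ✓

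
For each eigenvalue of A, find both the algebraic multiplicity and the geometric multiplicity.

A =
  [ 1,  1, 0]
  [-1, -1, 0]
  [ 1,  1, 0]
λ = 0: alg = 3, geom = 2

Step 1 — factor the characteristic polynomial to read off the algebraic multiplicities:
  χ_A(x) = x^3

Step 2 — compute geometric multiplicities via the rank-nullity identity g(λ) = n − rank(A − λI):
  rank(A − (0)·I) = 1, so dim ker(A − (0)·I) = n − 1 = 2

Summary:
  λ = 0: algebraic multiplicity = 3, geometric multiplicity = 2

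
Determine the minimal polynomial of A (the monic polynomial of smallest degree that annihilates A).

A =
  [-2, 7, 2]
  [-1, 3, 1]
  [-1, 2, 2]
x^3 - 3*x^2 + 3*x - 1

The characteristic polynomial is χ_A(x) = (x - 1)^3, so the eigenvalues are known. The minimal polynomial is
  m_A(x) = Π_λ (x − λ)^{k_λ}
where k_λ is the size of the *largest* Jordan block for λ (equivalently, the smallest k with (A − λI)^k v = 0 for every generalised eigenvector v of λ).

  λ = 1: largest Jordan block has size 3, contributing (x − 1)^3

So m_A(x) = (x - 1)^3 = x^3 - 3*x^2 + 3*x - 1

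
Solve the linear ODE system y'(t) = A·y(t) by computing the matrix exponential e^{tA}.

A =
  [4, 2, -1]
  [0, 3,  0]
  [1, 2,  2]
e^{tA} =
  [t*exp(3*t) + exp(3*t), 2*t*exp(3*t), -t*exp(3*t)]
  [0, exp(3*t), 0]
  [t*exp(3*t), 2*t*exp(3*t), -t*exp(3*t) + exp(3*t)]

Strategy: write A = P · J · P⁻¹ where J is a Jordan canonical form, so e^{tA} = P · e^{tJ} · P⁻¹, and e^{tJ} can be computed block-by-block.

A has Jordan form
J =
  [3, 1, 0]
  [0, 3, 0]
  [0, 0, 3]
(up to reordering of blocks).

Per-block formulas:
  For a 1×1 block at λ = 3: exp(t · [3]) = [e^(3t)].
  For a 2×2 Jordan block J_2(3): exp(t · J_2(3)) = e^(3t)·(I + t·N), where N is the 2×2 nilpotent shift.

After assembling e^{tJ} and conjugating by P, we get:

e^{tA} =
  [t*exp(3*t) + exp(3*t), 2*t*exp(3*t), -t*exp(3*t)]
  [0, exp(3*t), 0]
  [t*exp(3*t), 2*t*exp(3*t), -t*exp(3*t) + exp(3*t)]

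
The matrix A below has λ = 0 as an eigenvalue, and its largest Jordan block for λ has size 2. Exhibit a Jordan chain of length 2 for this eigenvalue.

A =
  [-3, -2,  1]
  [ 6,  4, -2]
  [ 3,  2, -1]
A Jordan chain for λ = 0 of length 2:
v_1 = (-3, 6, 3)ᵀ
v_2 = (1, 0, 0)ᵀ

Let N = A − (0)·I. We want v_2 with N^2 v_2 = 0 but N^1 v_2 ≠ 0; then v_{j-1} := N · v_j for j = 2, …, 2.

Pick v_2 = (1, 0, 0)ᵀ.
Then v_1 = N · v_2 = (-3, 6, 3)ᵀ.

Sanity check: (A − (0)·I) v_1 = (0, 0, 0)ᵀ = 0. ✓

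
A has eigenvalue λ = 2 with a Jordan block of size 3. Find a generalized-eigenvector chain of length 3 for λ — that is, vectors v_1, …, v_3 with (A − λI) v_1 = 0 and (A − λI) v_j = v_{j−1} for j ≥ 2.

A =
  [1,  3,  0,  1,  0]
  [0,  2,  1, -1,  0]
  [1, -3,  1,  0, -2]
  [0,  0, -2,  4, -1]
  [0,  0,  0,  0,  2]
A Jordan chain for λ = 2 of length 3:
v_1 = (1, 1, -2, -2, 0)ᵀ
v_2 = (-1, 0, 1, 0, 0)ᵀ
v_3 = (1, 0, 0, 0, 0)ᵀ

Let N = A − (2)·I. We want v_3 with N^3 v_3 = 0 but N^2 v_3 ≠ 0; then v_{j-1} := N · v_j for j = 3, …, 2.

Pick v_3 = (1, 0, 0, 0, 0)ᵀ.
Then v_2 = N · v_3 = (-1, 0, 1, 0, 0)ᵀ.
Then v_1 = N · v_2 = (1, 1, -2, -2, 0)ᵀ.

Sanity check: (A − (2)·I) v_1 = (0, 0, 0, 0, 0)ᵀ = 0. ✓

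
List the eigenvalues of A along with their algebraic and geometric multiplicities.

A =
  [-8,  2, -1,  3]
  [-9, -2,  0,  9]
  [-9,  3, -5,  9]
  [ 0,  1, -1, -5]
λ = -5: alg = 4, geom = 2

Step 1 — factor the characteristic polynomial to read off the algebraic multiplicities:
  χ_A(x) = (x + 5)^4

Step 2 — compute geometric multiplicities via the rank-nullity identity g(λ) = n − rank(A − λI):
  rank(A − (-5)·I) = 2, so dim ker(A − (-5)·I) = n − 2 = 2

Summary:
  λ = -5: algebraic multiplicity = 4, geometric multiplicity = 2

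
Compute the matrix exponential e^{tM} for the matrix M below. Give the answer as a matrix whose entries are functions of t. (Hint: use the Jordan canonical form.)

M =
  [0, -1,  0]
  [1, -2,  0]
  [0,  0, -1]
e^{tM} =
  [t*exp(-t) + exp(-t), -t*exp(-t), 0]
  [t*exp(-t), -t*exp(-t) + exp(-t), 0]
  [0, 0, exp(-t)]

Strategy: write M = P · J · P⁻¹ where J is a Jordan canonical form, so e^{tM} = P · e^{tJ} · P⁻¹, and e^{tJ} can be computed block-by-block.

M has Jordan form
J =
  [-1,  1,  0]
  [ 0, -1,  0]
  [ 0,  0, -1]
(up to reordering of blocks).

Per-block formulas:
  For a 1×1 block at λ = -1: exp(t · [-1]) = [e^(-1t)].
  For a 2×2 Jordan block J_2(-1): exp(t · J_2(-1)) = e^(-1t)·(I + t·N), where N is the 2×2 nilpotent shift.

After assembling e^{tJ} and conjugating by P, we get:

e^{tM} =
  [t*exp(-t) + exp(-t), -t*exp(-t), 0]
  [t*exp(-t), -t*exp(-t) + exp(-t), 0]
  [0, 0, exp(-t)]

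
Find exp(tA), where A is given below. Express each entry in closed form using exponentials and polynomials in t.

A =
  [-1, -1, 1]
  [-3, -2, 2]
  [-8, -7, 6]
e^{tA} =
  [-t^2*exp(t)/2 - 2*t*exp(t) + exp(t), -t^2*exp(t) - t*exp(t), t^2*exp(t)/2 + t*exp(t)]
  [-t^2*exp(t)/2 - 3*t*exp(t), -t^2*exp(t) - 3*t*exp(t) + exp(t), t^2*exp(t)/2 + 2*t*exp(t)]
  [-3*t^2*exp(t)/2 - 8*t*exp(t), -3*t^2*exp(t) - 7*t*exp(t), 3*t^2*exp(t)/2 + 5*t*exp(t) + exp(t)]

Strategy: write A = P · J · P⁻¹ where J is a Jordan canonical form, so e^{tA} = P · e^{tJ} · P⁻¹, and e^{tJ} can be computed block-by-block.

A has Jordan form
J =
  [1, 1, 0]
  [0, 1, 1]
  [0, 0, 1]
(up to reordering of blocks).

Per-block formulas:
  For a 3×3 Jordan block J_3(1): exp(t · J_3(1)) = e^(1t)·(I + t·N + (t^2/2)·N^2), where N is the 3×3 nilpotent shift.

After assembling e^{tJ} and conjugating by P, we get:

e^{tA} =
  [-t^2*exp(t)/2 - 2*t*exp(t) + exp(t), -t^2*exp(t) - t*exp(t), t^2*exp(t)/2 + t*exp(t)]
  [-t^2*exp(t)/2 - 3*t*exp(t), -t^2*exp(t) - 3*t*exp(t) + exp(t), t^2*exp(t)/2 + 2*t*exp(t)]
  [-3*t^2*exp(t)/2 - 8*t*exp(t), -3*t^2*exp(t) - 7*t*exp(t), 3*t^2*exp(t)/2 + 5*t*exp(t) + exp(t)]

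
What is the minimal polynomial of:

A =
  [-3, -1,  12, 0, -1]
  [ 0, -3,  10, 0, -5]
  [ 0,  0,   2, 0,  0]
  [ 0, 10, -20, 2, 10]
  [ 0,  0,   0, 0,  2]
x^3 + 4*x^2 - 3*x - 18

The characteristic polynomial is χ_A(x) = (x - 2)^3*(x + 3)^2, so the eigenvalues are known. The minimal polynomial is
  m_A(x) = Π_λ (x − λ)^{k_λ}
where k_λ is the size of the *largest* Jordan block for λ (equivalently, the smallest k with (A − λI)^k v = 0 for every generalised eigenvector v of λ).

  λ = -3: largest Jordan block has size 2, contributing (x + 3)^2
  λ = 2: largest Jordan block has size 1, contributing (x − 2)

So m_A(x) = (x - 2)*(x + 3)^2 = x^3 + 4*x^2 - 3*x - 18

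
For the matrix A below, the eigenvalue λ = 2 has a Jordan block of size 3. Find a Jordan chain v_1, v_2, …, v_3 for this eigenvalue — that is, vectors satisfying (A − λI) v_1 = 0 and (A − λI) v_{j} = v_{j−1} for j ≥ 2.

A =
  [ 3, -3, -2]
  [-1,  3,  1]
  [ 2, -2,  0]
A Jordan chain for λ = 2 of length 3:
v_1 = (-2, 2, -4)ᵀ
v_2 = (-3, 1, -2)ᵀ
v_3 = (0, 1, 0)ᵀ

Let N = A − (2)·I. We want v_3 with N^3 v_3 = 0 but N^2 v_3 ≠ 0; then v_{j-1} := N · v_j for j = 3, …, 2.

Pick v_3 = (0, 1, 0)ᵀ.
Then v_2 = N · v_3 = (-3, 1, -2)ᵀ.
Then v_1 = N · v_2 = (-2, 2, -4)ᵀ.

Sanity check: (A − (2)·I) v_1 = (0, 0, 0)ᵀ = 0. ✓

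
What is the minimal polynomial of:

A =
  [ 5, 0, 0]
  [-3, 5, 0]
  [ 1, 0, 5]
x^2 - 10*x + 25

The characteristic polynomial is χ_A(x) = (x - 5)^3, so the eigenvalues are known. The minimal polynomial is
  m_A(x) = Π_λ (x − λ)^{k_λ}
where k_λ is the size of the *largest* Jordan block for λ (equivalently, the smallest k with (A − λI)^k v = 0 for every generalised eigenvector v of λ).

  λ = 5: largest Jordan block has size 2, contributing (x − 5)^2

So m_A(x) = (x - 5)^2 = x^2 - 10*x + 25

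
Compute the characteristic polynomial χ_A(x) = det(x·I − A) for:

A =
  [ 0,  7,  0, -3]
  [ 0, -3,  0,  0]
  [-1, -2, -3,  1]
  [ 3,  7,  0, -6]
x^4 + 12*x^3 + 54*x^2 + 108*x + 81

Expanding det(x·I − A) (e.g. by cofactor expansion or by noting that A is similar to its Jordan form J, which has the same characteristic polynomial as A) gives
  χ_A(x) = x^4 + 12*x^3 + 54*x^2 + 108*x + 81
which factors as (x + 3)^4. The eigenvalues (with algebraic multiplicities) are λ = -3 with multiplicity 4.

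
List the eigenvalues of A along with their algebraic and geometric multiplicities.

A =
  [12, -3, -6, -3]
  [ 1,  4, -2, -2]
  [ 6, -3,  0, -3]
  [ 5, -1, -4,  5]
λ = 3: alg = 1, geom = 1; λ = 6: alg = 3, geom = 2

Step 1 — factor the characteristic polynomial to read off the algebraic multiplicities:
  χ_A(x) = (x - 6)^3*(x - 3)

Step 2 — compute geometric multiplicities via the rank-nullity identity g(λ) = n − rank(A − λI):
  rank(A − (3)·I) = 3, so dim ker(A − (3)·I) = n − 3 = 1
  rank(A − (6)·I) = 2, so dim ker(A − (6)·I) = n − 2 = 2

Summary:
  λ = 3: algebraic multiplicity = 1, geometric multiplicity = 1
  λ = 6: algebraic multiplicity = 3, geometric multiplicity = 2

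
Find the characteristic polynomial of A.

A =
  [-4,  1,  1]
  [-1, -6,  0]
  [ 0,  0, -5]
x^3 + 15*x^2 + 75*x + 125

Expanding det(x·I − A) (e.g. by cofactor expansion or by noting that A is similar to its Jordan form J, which has the same characteristic polynomial as A) gives
  χ_A(x) = x^3 + 15*x^2 + 75*x + 125
which factors as (x + 5)^3. The eigenvalues (with algebraic multiplicities) are λ = -5 with multiplicity 3.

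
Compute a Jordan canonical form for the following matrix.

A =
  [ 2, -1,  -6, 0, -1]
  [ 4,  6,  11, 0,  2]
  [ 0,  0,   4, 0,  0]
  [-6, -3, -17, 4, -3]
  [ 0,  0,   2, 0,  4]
J_3(4) ⊕ J_1(4) ⊕ J_1(4)

The characteristic polynomial is
  det(x·I − A) = x^5 - 20*x^4 + 160*x^3 - 640*x^2 + 1280*x - 1024 = (x - 4)^5

Eigenvalues and multiplicities (the geometric multiplicity of λ is n − rank(A − λI), which equals the number of Jordan blocks for λ):
  λ = 4: algebraic multiplicity = 5, geometric multiplicity = 3

Determining the block sizes for each eigenvalue:
  λ = 4: with am = 5 and gm = 3, the partition is not yet determined (e.g. several partitions of 5 into 3 parts exist). Let N = A − (4)·I. Computing rank(N^1) = 2, rank(N^2) = 1, rank(N^3) = 0; the number of blocks of size ≥ j is rank(N^{j−1}) − rank(N^j), giving [3, 1, 1]. So we have 1 block(s) of size 3, 2 block(s) of size 1 → block sizes [3, 1, 1]

Assembling the blocks gives a Jordan form
J =
  [4, 1, 0, 0, 0]
  [0, 4, 1, 0, 0]
  [0, 0, 4, 0, 0]
  [0, 0, 0, 4, 0]
  [0, 0, 0, 0, 4]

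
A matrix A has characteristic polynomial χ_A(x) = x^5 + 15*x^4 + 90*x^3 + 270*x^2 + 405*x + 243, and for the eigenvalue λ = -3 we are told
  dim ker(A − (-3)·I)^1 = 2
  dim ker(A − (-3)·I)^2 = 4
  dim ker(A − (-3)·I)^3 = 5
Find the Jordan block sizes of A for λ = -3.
Block sizes for λ = -3: [3, 2]

From the dimensions of kernels of powers, the number of Jordan blocks of size at least j is d_j − d_{j−1} where d_j = dim ker(N^j) (with d_0 = 0). Computing the differences gives [2, 2, 1].
The number of blocks of size exactly k is (#blocks of size ≥ k) − (#blocks of size ≥ k + 1), so the partition is: 1 block(s) of size 2, 1 block(s) of size 3.
In nonincreasing order the block sizes are [3, 2].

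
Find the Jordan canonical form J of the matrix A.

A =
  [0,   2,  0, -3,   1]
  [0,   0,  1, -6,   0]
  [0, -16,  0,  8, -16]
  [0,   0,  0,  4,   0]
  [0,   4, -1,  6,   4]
J_3(0) ⊕ J_1(4) ⊕ J_1(4)

The characteristic polynomial is
  det(x·I − A) = x^5 - 8*x^4 + 16*x^3 = x^3*(x - 4)^2

Eigenvalues and multiplicities (the geometric multiplicity of λ is n − rank(A − λI), which equals the number of Jordan blocks for λ):
  λ = 0: algebraic multiplicity = 3, geometric multiplicity = 1
  λ = 4: algebraic multiplicity = 2, geometric multiplicity = 2

Determining the block sizes for each eigenvalue:
  λ = 0: one block (gm = 1), so the single block has size am = 3 → block sizes [3]
  λ = 4: gm = am = 2, so every block has size 1 → block sizes [1, 1]

Assembling the blocks gives a Jordan form
J =
  [0, 1, 0, 0, 0]
  [0, 0, 1, 0, 0]
  [0, 0, 0, 0, 0]
  [0, 0, 0, 4, 0]
  [0, 0, 0, 0, 4]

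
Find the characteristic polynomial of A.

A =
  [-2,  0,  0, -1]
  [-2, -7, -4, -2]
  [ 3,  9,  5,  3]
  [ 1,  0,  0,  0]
x^4 + 4*x^3 + 6*x^2 + 4*x + 1

Expanding det(x·I − A) (e.g. by cofactor expansion or by noting that A is similar to its Jordan form J, which has the same characteristic polynomial as A) gives
  χ_A(x) = x^4 + 4*x^3 + 6*x^2 + 4*x + 1
which factors as (x + 1)^4. The eigenvalues (with algebraic multiplicities) are λ = -1 with multiplicity 4.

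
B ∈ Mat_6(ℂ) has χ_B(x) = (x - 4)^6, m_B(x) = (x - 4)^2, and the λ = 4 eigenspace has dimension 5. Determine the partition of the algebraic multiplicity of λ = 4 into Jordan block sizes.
Block sizes for λ = 4: [2, 1, 1, 1, 1]

Step 1 — from the characteristic polynomial, algebraic multiplicity of λ = 4 is 6. From dim ker(B − (4)·I) = 5, there are exactly 5 Jordan blocks for λ = 4.
Step 2 — from the minimal polynomial, the factor (x − 4)^2 tells us the largest block for λ = 4 has size 2.
Step 3 — with total size 6, 5 blocks, and largest block 2, the block sizes (in nonincreasing order) are [2, 1, 1, 1, 1].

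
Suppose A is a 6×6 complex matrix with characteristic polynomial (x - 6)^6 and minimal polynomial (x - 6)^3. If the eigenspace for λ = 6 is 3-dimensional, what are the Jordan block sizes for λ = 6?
Block sizes for λ = 6: [3, 2, 1]

Step 1 — from the characteristic polynomial, algebraic multiplicity of λ = 6 is 6. From dim ker(A − (6)·I) = 3, there are exactly 3 Jordan blocks for λ = 6.
Step 2 — from the minimal polynomial, the factor (x − 6)^3 tells us the largest block for λ = 6 has size 3.
Step 3 — with total size 6, 3 blocks, and largest block 3, the block sizes (in nonincreasing order) are [3, 2, 1].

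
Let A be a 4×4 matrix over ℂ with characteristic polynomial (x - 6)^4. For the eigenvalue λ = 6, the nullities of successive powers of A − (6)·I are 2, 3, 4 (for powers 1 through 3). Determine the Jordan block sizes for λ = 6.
Block sizes for λ = 6: [3, 1]

From the dimensions of kernels of powers, the number of Jordan blocks of size at least j is d_j − d_{j−1} where d_j = dim ker(N^j) (with d_0 = 0). Computing the differences gives [2, 1, 1].
The number of blocks of size exactly k is (#blocks of size ≥ k) − (#blocks of size ≥ k + 1), so the partition is: 1 block(s) of size 1, 1 block(s) of size 3.
In nonincreasing order the block sizes are [3, 1].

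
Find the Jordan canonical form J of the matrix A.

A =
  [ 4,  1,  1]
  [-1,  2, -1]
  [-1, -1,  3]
J_3(3)

The characteristic polynomial is
  det(x·I − A) = x^3 - 9*x^2 + 27*x - 27 = (x - 3)^3

Eigenvalues and multiplicities (the geometric multiplicity of λ is n − rank(A − λI), which equals the number of Jordan blocks for λ):
  λ = 3: algebraic multiplicity = 3, geometric multiplicity = 1

Determining the block sizes for each eigenvalue:
  λ = 3: one block (gm = 1), so the single block has size am = 3 → block sizes [3]

Assembling the blocks gives a Jordan form
J =
  [3, 1, 0]
  [0, 3, 1]
  [0, 0, 3]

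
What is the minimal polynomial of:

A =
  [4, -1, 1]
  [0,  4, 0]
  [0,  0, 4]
x^2 - 8*x + 16

The characteristic polynomial is χ_A(x) = (x - 4)^3, so the eigenvalues are known. The minimal polynomial is
  m_A(x) = Π_λ (x − λ)^{k_λ}
where k_λ is the size of the *largest* Jordan block for λ (equivalently, the smallest k with (A − λI)^k v = 0 for every generalised eigenvector v of λ).

  λ = 4: largest Jordan block has size 2, contributing (x − 4)^2

So m_A(x) = (x - 4)^2 = x^2 - 8*x + 16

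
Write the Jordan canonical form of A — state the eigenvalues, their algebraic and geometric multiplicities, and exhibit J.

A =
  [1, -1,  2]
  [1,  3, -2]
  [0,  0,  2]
J_2(2) ⊕ J_1(2)

The characteristic polynomial is
  det(x·I − A) = x^3 - 6*x^2 + 12*x - 8 = (x - 2)^3

Eigenvalues and multiplicities (the geometric multiplicity of λ is n − rank(A − λI), which equals the number of Jordan blocks for λ):
  λ = 2: algebraic multiplicity = 3, geometric multiplicity = 2

Determining the block sizes for each eigenvalue:
  λ = 2: 2 blocks summing to 3 forces exactly one block of size 2 and the rest size 1 → block sizes [2, 1]

Assembling the blocks gives a Jordan form
J =
  [2, 1, 0]
  [0, 2, 0]
  [0, 0, 2]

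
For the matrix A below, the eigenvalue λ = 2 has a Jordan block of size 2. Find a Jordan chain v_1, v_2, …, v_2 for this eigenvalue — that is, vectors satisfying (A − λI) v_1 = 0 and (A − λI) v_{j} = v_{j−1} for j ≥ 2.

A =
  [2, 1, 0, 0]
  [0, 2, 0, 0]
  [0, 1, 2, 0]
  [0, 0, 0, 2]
A Jordan chain for λ = 2 of length 2:
v_1 = (1, 0, 1, 0)ᵀ
v_2 = (0, 1, 0, 0)ᵀ

Let N = A − (2)·I. We want v_2 with N^2 v_2 = 0 but N^1 v_2 ≠ 0; then v_{j-1} := N · v_j for j = 2, …, 2.

Pick v_2 = (0, 1, 0, 0)ᵀ.
Then v_1 = N · v_2 = (1, 0, 1, 0)ᵀ.

Sanity check: (A − (2)·I) v_1 = (0, 0, 0, 0)ᵀ = 0. ✓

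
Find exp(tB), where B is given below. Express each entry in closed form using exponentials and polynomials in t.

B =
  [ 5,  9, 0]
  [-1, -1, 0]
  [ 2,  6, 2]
e^{tB} =
  [3*t*exp(2*t) + exp(2*t), 9*t*exp(2*t), 0]
  [-t*exp(2*t), -3*t*exp(2*t) + exp(2*t), 0]
  [2*t*exp(2*t), 6*t*exp(2*t), exp(2*t)]

Strategy: write B = P · J · P⁻¹ where J is a Jordan canonical form, so e^{tB} = P · e^{tJ} · P⁻¹, and e^{tJ} can be computed block-by-block.

B has Jordan form
J =
  [2, 1, 0]
  [0, 2, 0]
  [0, 0, 2]
(up to reordering of blocks).

Per-block formulas:
  For a 1×1 block at λ = 2: exp(t · [2]) = [e^(2t)].
  For a 2×2 Jordan block J_2(2): exp(t · J_2(2)) = e^(2t)·(I + t·N), where N is the 2×2 nilpotent shift.

After assembling e^{tJ} and conjugating by P, we get:

e^{tB} =
  [3*t*exp(2*t) + exp(2*t), 9*t*exp(2*t), 0]
  [-t*exp(2*t), -3*t*exp(2*t) + exp(2*t), 0]
  [2*t*exp(2*t), 6*t*exp(2*t), exp(2*t)]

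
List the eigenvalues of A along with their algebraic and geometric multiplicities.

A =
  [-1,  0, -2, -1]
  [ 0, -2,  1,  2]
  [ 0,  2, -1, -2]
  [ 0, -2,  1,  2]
λ = -1: alg = 2, geom = 1; λ = 0: alg = 2, geom = 2

Step 1 — factor the characteristic polynomial to read off the algebraic multiplicities:
  χ_A(x) = x^2*(x + 1)^2

Step 2 — compute geometric multiplicities via the rank-nullity identity g(λ) = n − rank(A − λI):
  rank(A − (-1)·I) = 3, so dim ker(A − (-1)·I) = n − 3 = 1
  rank(A − (0)·I) = 2, so dim ker(A − (0)·I) = n − 2 = 2

Summary:
  λ = -1: algebraic multiplicity = 2, geometric multiplicity = 1
  λ = 0: algebraic multiplicity = 2, geometric multiplicity = 2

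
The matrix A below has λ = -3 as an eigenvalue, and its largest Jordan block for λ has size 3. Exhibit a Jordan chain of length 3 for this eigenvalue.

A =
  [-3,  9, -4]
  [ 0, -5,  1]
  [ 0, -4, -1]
A Jordan chain for λ = -3 of length 3:
v_1 = (-2, 0, 0)ᵀ
v_2 = (9, -2, -4)ᵀ
v_3 = (0, 1, 0)ᵀ

Let N = A − (-3)·I. We want v_3 with N^3 v_3 = 0 but N^2 v_3 ≠ 0; then v_{j-1} := N · v_j for j = 3, …, 2.

Pick v_3 = (0, 1, 0)ᵀ.
Then v_2 = N · v_3 = (9, -2, -4)ᵀ.
Then v_1 = N · v_2 = (-2, 0, 0)ᵀ.

Sanity check: (A − (-3)·I) v_1 = (0, 0, 0)ᵀ = 0. ✓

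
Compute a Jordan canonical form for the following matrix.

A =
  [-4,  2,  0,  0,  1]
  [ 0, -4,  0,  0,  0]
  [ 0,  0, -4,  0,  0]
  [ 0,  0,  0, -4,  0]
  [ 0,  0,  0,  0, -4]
J_2(-4) ⊕ J_1(-4) ⊕ J_1(-4) ⊕ J_1(-4)

The characteristic polynomial is
  det(x·I − A) = x^5 + 20*x^4 + 160*x^3 + 640*x^2 + 1280*x + 1024 = (x + 4)^5

Eigenvalues and multiplicities (the geometric multiplicity of λ is n − rank(A − λI), which equals the number of Jordan blocks for λ):
  λ = -4: algebraic multiplicity = 5, geometric multiplicity = 4

Determining the block sizes for each eigenvalue:
  λ = -4: 4 blocks summing to 5 forces exactly one block of size 2 and the rest size 1 → block sizes [2, 1, 1, 1]

Assembling the blocks gives a Jordan form
J =
  [-4,  1,  0,  0,  0]
  [ 0, -4,  0,  0,  0]
  [ 0,  0, -4,  0,  0]
  [ 0,  0,  0, -4,  0]
  [ 0,  0,  0,  0, -4]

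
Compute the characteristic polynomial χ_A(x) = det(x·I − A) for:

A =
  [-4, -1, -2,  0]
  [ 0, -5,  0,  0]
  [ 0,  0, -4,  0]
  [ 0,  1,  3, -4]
x^4 + 17*x^3 + 108*x^2 + 304*x + 320

Expanding det(x·I − A) (e.g. by cofactor expansion or by noting that A is similar to its Jordan form J, which has the same characteristic polynomial as A) gives
  χ_A(x) = x^4 + 17*x^3 + 108*x^2 + 304*x + 320
which factors as (x + 4)^3*(x + 5). The eigenvalues (with algebraic multiplicities) are λ = -5 with multiplicity 1, λ = -4 with multiplicity 3.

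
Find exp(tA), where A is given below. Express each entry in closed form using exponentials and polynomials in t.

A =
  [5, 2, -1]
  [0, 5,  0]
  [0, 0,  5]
e^{tA} =
  [exp(5*t), 2*t*exp(5*t), -t*exp(5*t)]
  [0, exp(5*t), 0]
  [0, 0, exp(5*t)]

Strategy: write A = P · J · P⁻¹ where J is a Jordan canonical form, so e^{tA} = P · e^{tJ} · P⁻¹, and e^{tJ} can be computed block-by-block.

A has Jordan form
J =
  [5, 1, 0]
  [0, 5, 0]
  [0, 0, 5]
(up to reordering of blocks).

Per-block formulas:
  For a 1×1 block at λ = 5: exp(t · [5]) = [e^(5t)].
  For a 2×2 Jordan block J_2(5): exp(t · J_2(5)) = e^(5t)·(I + t·N), where N is the 2×2 nilpotent shift.

After assembling e^{tJ} and conjugating by P, we get:

e^{tA} =
  [exp(5*t), 2*t*exp(5*t), -t*exp(5*t)]
  [0, exp(5*t), 0]
  [0, 0, exp(5*t)]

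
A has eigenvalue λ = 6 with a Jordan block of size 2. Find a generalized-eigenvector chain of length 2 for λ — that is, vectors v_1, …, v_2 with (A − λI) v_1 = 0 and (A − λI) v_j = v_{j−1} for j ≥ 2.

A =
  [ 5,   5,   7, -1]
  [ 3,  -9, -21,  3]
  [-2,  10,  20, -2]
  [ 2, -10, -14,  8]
A Jordan chain for λ = 6 of length 2:
v_1 = (-1, 3, -2, 2)ᵀ
v_2 = (1, 0, 0, 0)ᵀ

Let N = A − (6)·I. We want v_2 with N^2 v_2 = 0 but N^1 v_2 ≠ 0; then v_{j-1} := N · v_j for j = 2, …, 2.

Pick v_2 = (1, 0, 0, 0)ᵀ.
Then v_1 = N · v_2 = (-1, 3, -2, 2)ᵀ.

Sanity check: (A − (6)·I) v_1 = (0, 0, 0, 0)ᵀ = 0. ✓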